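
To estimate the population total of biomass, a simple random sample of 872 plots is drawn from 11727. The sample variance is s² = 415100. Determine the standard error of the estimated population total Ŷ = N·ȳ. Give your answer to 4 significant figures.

246200

Var(Ŷ) = N²·Var(ȳ) = N²·(1 − n/N)·s²/n.
f = 872/11727 = 0.07435832; Var(ȳ) = 0.92564168·415100/872 = 440.63516.
Var(Ŷ) = 11727² · 440.63516 = 6.0597262 × 10^10.
SE(Ŷ) = √(6.0597262 × 10^10) = 246200.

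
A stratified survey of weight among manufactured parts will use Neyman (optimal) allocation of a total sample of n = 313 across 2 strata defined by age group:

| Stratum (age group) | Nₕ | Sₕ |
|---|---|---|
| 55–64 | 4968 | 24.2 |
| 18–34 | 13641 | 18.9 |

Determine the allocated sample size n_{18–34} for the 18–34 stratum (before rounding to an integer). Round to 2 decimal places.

Neyman allocation: nₕ = n·NₕSₕ / Σⱼ NⱼSⱼ.
Σ NⱼSⱼ = 4968·24.2 + 13641·18.9 = 378040.5.
n_{18–34} = 313·13641·18.9 / 378040.5 = 213.46.

213.46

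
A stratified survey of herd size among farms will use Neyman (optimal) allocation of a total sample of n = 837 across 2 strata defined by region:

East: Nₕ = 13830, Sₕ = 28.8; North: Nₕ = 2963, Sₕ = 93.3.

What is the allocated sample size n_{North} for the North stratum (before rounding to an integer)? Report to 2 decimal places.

Neyman allocation: nₕ = n·NₕSₕ / Σⱼ NⱼSⱼ.
Σ NⱼSⱼ = 13830·28.8 + 2963·93.3 = 674751.9.
n_{North} = 837·2963·93.3 / 674751.9 = 342.92.

342.92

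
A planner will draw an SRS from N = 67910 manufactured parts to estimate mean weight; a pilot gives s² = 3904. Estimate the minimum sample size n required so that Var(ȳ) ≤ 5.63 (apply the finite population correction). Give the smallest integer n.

Without fpc, n₀ = s²/D = 3904/5.63 = 693.4281.
With fpc, (1 − n/N)·s²/n ≤ D requires n ≥ n₀/(1 + n₀/N) = 693.4281/(1 + 693.4281/67910) = 686.4191.
Rounding up, n = 687.

687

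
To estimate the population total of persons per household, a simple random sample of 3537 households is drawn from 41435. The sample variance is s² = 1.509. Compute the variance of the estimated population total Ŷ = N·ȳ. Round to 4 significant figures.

669900

Var(Ŷ) = N²·Var(ȳ) = N²·(1 − n/N)·s²/n.
f = 3537/41435 = 0.08536262; Var(ȳ) = 0.91463738·1.509/3537 = 3.9021425 × 10^-4.
Var(Ŷ) = 41435² · (3.9021425 × 10^-4) = 669942.93.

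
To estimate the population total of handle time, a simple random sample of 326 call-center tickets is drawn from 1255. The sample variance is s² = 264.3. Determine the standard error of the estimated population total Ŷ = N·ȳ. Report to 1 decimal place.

Var(Ŷ) = N²·Var(ȳ) = N²·(1 − n/N)·s²/n.
f = 326/1255 = 0.25976096; Var(ȳ) = 0.74023904·264.3/326 = 0.60013859.
Var(Ŷ) = 1255² · 0.60013859 = 945233.28.
SE(Ŷ) = √(945233.28) = 972.2.

972.2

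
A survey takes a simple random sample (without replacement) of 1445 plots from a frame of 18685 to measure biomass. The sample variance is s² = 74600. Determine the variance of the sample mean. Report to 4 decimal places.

Under SRS without replacement, Var(ȳ) = (1 − f)·s²/n with f = n/N = 1445/18685 = 0.07733476.
Var(ȳ) = (1 − 0.07733476)·74600/1445 = 0.92266524·51.626298 = 47.63379.

47.6338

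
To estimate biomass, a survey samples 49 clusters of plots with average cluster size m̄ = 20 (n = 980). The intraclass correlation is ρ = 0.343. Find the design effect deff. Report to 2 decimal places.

deff = 1 + (20 − 1)·0.343 = 1 + 6.517 = 7.517.

7.52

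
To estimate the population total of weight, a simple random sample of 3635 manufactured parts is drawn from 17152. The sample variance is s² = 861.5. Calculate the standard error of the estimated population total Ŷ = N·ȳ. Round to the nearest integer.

7413

Var(Ŷ) = N²·Var(ȳ) = N²·(1 − n/N)·s²/n.
f = 3635/17152 = 0.21192864; Var(ȳ) = 0.78807136·861.5/3635 = 0.186774.
Var(Ŷ) = 17152² · 0.186774 = 5.4947249 × 10^7.
SE(Ŷ) = √(5.4947249 × 10^7) = 7413.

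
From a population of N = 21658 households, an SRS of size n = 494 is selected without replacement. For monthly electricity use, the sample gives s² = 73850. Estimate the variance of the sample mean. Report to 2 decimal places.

Under SRS without replacement, Var(ȳ) = (1 − f)·s²/n with f = n/N = 494/21658 = 0.02280912.
Var(ȳ) = (1 − 0.02280912)·73850/494 = 0.97719088·149.49393 = 146.0841.

146.08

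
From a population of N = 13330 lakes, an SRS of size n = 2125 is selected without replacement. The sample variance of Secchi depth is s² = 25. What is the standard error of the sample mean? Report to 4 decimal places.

Under SRS without replacement, Var(ȳ) = (1 − f)·s²/n with f = n/N = 2125/13330 = 0.15941485.
Var(ȳ) = (1 − 0.15941485)·25/2125 = 0.84058515·0.011764706 = 0.009889237.
SE(ȳ) = √(0.009889237) = 0.0994.

0.0994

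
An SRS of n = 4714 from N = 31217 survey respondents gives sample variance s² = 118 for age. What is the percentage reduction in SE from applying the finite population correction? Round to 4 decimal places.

f = n/N = 4714/31217 = 0.15100746.
SE_no-fpc = √(s²/n) = 0.15821448; SE_fpc = √((1−f)s²/n) = 0.14578007.
Ratio = √(1−f) = 0.92140791. Reduction = 100·(1 − 0.92140791) = 7.8592%.

7.8592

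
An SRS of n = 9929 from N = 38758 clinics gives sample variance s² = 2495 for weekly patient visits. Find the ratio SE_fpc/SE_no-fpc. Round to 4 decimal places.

0.8625

f = n/N = 9929/38758 = 0.25617937.
SE_no-fpc = √(s²/n) = 0.50128247; SE_fpc = √((1−f)s²/n) = 0.43233125.
Ratio = √(1−f) = 0.86245036.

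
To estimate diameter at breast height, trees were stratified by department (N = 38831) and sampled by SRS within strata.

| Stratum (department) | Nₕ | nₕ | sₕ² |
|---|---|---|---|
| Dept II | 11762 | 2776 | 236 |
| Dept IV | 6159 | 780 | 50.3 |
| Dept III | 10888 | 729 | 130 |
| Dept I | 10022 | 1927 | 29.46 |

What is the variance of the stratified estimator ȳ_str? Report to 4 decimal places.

0.0213

Var(ȳ_str) = Σₕ Wₕ²(1 − fₕ)sₕ²/nₕ with Wₕ = Nₕ/N, N = 38831.
Dept II: Wₕ = 0.30290232; term = 0.30290232²·(1 − 0.23601428)·236/2776 = 0.0059591317.
Dept IV: Wₕ = 0.15861039; term = 0.15861039²·(1 − 0.12664394)·50.3/780 = 0.0014168634.
Dept III: Wₕ = 0.28039453; term = 0.28039453²·(1 − 0.06695445)·130/729 = 0.013081506.
Dept I: Wₕ = 0.25809276; term = 0.25809276²·(1 − 0.19227699)·29.46/1927 = 8.2255535 × 10^-4.
Sum = 0.021280056.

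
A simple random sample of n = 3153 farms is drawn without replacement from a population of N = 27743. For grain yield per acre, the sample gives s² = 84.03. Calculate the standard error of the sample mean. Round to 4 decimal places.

0.1537

Under SRS without replacement, Var(ȳ) = (1 − f)·s²/n with f = n/N = 3153/27743 = 0.11365029.
Var(ȳ) = (1 − 0.11365029)·84.03/3153 = 0.88634971·0.026650809 = 0.023621937.
SE(ȳ) = √(0.023621937) = 0.1537.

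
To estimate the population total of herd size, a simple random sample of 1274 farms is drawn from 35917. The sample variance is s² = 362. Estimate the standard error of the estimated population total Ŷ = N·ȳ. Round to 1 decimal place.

Var(Ŷ) = N²·Var(ȳ) = N²·(1 − n/N)·s²/n.
f = 1274/35917 = 0.03547067; Var(ȳ) = 0.96452933·362/1274 = 0.27406563.
Var(Ŷ) = 35917² · 0.27406563 = 3.5355313 × 10^8.
SE(Ŷ) = √(3.5355313 × 10^8) = 18803.0.

18803.0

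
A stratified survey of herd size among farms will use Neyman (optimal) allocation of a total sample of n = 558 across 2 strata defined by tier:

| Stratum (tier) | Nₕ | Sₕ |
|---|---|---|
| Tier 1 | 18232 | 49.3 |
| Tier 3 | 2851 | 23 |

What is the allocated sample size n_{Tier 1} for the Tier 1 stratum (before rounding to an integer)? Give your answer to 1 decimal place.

520.1

Neyman allocation: nₕ = n·NₕSₕ / Σⱼ NⱼSⱼ.
Σ NⱼSⱼ = 18232·49.3 + 2851·23 = 964410.6.
n_{Tier 1} = 558·18232·49.3 / 964410.6 = 520.1.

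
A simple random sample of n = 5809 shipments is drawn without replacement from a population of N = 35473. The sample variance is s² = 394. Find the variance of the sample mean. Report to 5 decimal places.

Under SRS without replacement, Var(ȳ) = (1 − f)·s²/n with f = n/N = 5809/35473 = 0.16375835.
Var(ȳ) = (1 − 0.16375835)·394/5809 = 0.83624165·0.067825788 = 0.056718748.

0.05672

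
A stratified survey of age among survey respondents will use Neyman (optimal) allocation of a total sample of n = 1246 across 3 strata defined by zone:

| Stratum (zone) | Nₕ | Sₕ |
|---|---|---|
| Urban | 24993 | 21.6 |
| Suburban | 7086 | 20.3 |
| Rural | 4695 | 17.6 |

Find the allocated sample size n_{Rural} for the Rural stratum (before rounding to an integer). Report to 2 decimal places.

Neyman allocation: nₕ = n·NₕSₕ / Σⱼ NⱼSⱼ.
Σ NⱼSⱼ = 24993·21.6 + 7086·20.3 + 4695·17.6 = 766326.6.
n_{Rural} = 1246·4695·17.6 / 766326.6 = 134.35.

134.35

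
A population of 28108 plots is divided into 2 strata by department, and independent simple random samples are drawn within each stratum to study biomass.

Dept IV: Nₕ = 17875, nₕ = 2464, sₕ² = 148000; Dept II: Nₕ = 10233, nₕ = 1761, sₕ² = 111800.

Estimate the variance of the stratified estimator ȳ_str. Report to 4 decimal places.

Var(ȳ_str) = Σₕ Wₕ²(1 − fₕ)sₕ²/nₕ with Wₕ = Nₕ/N, N = 28108.
Dept IV: Wₕ = 0.63593995; term = 0.63593995²·(1 − 0.13784615)·148000/2464 = 20.942957.
Dept II: Wₕ = 0.36406005; term = 0.36406005²·(1 − 0.17209030)·111800/1761 = 6.9664493.
Sum = 27.909406.

27.9094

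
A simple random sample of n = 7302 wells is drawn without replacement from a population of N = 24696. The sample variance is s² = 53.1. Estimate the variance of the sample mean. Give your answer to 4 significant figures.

Under SRS without replacement, Var(ȳ) = (1 − f)·s²/n with f = n/N = 7302/24696 = 0.29567541.
Var(ȳ) = (1 − 0.29567541)·53.1/7302 = 0.70432459·0.0072719803 = 0.0051218345.

0.005122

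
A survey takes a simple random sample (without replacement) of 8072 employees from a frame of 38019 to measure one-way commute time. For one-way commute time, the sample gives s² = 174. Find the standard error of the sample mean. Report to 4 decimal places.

0.1303

Under SRS without replacement, Var(ȳ) = (1 − f)·s²/n with f = n/N = 8072/38019 = 0.21231490.
Var(ȳ) = (1 − 0.21231490)·174/8072 = 0.78768510·0.021555996 = 0.016979337.
SE(ȳ) = √(0.016979337) = 0.1303.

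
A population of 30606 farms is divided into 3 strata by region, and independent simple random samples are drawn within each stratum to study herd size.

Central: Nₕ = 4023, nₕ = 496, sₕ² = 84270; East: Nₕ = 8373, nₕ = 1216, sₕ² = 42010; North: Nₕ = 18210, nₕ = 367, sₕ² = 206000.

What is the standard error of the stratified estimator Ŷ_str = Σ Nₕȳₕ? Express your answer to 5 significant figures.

432280

Var(Ŷ_str) = Σₕ Nₕ²(1 − fₕ)sₕ²/nₕ.
Central: 4023²·(1 − 496/4023)·84270/496 = 2.4107202 × 10^9.
East: 8373²·(1 − 1216/8373)·42010/1216 = 2.0702901 × 10^9.
North: 18210²·(1 − 367/18210)·206000/367 = 1.8238074 × 10^11.
Sum = 1.8686175 × 10^11.
SE = √(1.8686175 × 10^11) = 432280.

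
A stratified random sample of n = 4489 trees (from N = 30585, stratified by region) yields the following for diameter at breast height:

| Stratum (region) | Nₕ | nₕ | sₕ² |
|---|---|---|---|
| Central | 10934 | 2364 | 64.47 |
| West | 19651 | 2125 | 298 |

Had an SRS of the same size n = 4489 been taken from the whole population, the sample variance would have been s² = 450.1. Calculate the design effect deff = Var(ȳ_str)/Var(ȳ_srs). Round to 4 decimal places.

Var(ȳ_str) = Σ Wₕ²(1−fₕ)sₕ²/nₕ with Wₕ = Nₕ/30585:
  Central: (10934/30585)²·(1−2364/10934)·64.47/2364 = 0.0027318265
  West: (19651/30585)²·(1−2125/19651)·298/2125 = 0.051630677
  → Var(ȳ_str) = 0.054362504.
Var(ȳ_srs) = (1 − 4489/30585)·450.1/4489 = 0.085550956.
deff = 0.054362504 / 0.085550956 = 0.6354.

0.6354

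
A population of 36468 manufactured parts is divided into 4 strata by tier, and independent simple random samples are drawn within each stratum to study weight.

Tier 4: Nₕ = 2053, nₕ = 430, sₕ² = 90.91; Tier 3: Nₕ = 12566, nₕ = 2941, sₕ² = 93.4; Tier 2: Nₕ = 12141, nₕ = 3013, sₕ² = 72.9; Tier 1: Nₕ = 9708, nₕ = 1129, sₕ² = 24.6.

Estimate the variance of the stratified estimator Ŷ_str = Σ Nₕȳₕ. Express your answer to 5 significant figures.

9.0416 × 10^6

Var(Ŷ_str) = Σₕ Nₕ²(1 − fₕ)sₕ²/nₕ.
Tier 4: 2053²·(1 − 430/2053)·90.91/430 = 704450.81.
Tier 3: 12566²·(1 − 2941/12566)·93.4/2941 = 3.8410472 × 10^6.
Tier 2: 12141²·(1 − 3013/12141)·72.9/3013 = 2.6813807 × 10^6.
Tier 1: 9708²·(1 − 1129/9708)·24.6/1129 = 1.8147115 × 10^6.
Sum = 9.0415902 × 10^6.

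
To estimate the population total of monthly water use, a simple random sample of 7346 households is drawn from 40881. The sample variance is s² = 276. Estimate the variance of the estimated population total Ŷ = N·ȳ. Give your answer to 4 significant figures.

5.151 × 10^7

Var(Ŷ) = N²·Var(ȳ) = N²·(1 − n/N)·s²/n.
f = 7346/40881 = 0.17969228; Var(ȳ) = 0.82030772·276/7346 = 0.030820165.
Var(Ŷ) = 40881² · 0.030820165 = 5.1508391 × 10^7.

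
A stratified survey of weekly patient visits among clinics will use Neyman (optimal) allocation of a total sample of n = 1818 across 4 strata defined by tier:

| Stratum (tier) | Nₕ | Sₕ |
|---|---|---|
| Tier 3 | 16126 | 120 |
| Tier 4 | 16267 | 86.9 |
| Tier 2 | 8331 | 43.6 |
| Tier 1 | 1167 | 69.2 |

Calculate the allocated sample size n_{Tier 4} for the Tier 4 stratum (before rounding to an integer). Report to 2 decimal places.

677.60

Neyman allocation: nₕ = n·NₕSₕ / Σⱼ NⱼSⱼ.
Σ NⱼSⱼ = 16126·120 + 16267·86.9 + 8331·43.6 + 1167·69.2 = 3.7927103 × 10^6.
n_{Tier 4} = 1818·16267·86.9 / (3.7927103 × 10^6) = 677.60.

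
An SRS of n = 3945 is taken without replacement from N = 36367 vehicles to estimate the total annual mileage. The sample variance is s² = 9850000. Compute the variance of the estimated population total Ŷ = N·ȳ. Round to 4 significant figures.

Var(Ŷ) = N²·Var(ȳ) = N²·(1 − n/N)·s²/n.
f = 3945/36367 = 0.10847747; Var(ȳ) = 0.89152253·9850000/3945 = 2225.9815.
Var(Ŷ) = 36367² · 2225.9815 = 2.9439912 × 10^12.

2.944 × 10^12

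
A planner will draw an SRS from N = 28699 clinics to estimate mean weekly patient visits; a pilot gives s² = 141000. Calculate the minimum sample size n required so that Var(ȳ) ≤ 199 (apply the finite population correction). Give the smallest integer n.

Without fpc, n₀ = s²/D = 141000/199 = 708.5427.
With fpc, (1 − n/N)·s²/n ≤ D requires n ≥ n₀/(1 + n₀/N) = 708.5427/(1 + 708.5427/28699) = 691.4711.
Rounding up, n = 692.

692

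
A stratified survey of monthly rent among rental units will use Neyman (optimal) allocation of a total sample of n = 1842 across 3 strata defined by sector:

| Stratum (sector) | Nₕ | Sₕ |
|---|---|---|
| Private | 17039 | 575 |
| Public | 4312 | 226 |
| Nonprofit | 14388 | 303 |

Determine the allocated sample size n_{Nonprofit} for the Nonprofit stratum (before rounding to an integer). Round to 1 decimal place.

530.7

Neyman allocation: nₕ = n·NₕSₕ / Σⱼ NⱼSⱼ.
Σ NⱼSⱼ = 17039·575 + 4312·226 + 14388·303 = 1.5131501 × 10^7.
n_{Nonprofit} = 1842·14388·303 / (1.5131501 × 10^7) = 530.7.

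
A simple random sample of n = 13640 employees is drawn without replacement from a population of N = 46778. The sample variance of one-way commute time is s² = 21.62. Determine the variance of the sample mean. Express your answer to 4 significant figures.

0.001123

Under SRS without replacement, Var(ȳ) = (1 − f)·s²/n with f = n/N = 13640/46778 = 0.29159006.
Var(ȳ) = (1 − 0.29159006)·21.62/13640 = 0.70840994·0.001585044 = 0.0011228609.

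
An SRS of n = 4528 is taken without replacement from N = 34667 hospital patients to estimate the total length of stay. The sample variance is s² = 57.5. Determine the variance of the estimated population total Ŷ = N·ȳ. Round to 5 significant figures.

Var(Ŷ) = N²·Var(ȳ) = N²·(1 − n/N)·s²/n.
f = 4528/34667 = 0.13061413; Var(ȳ) = 0.86938587·57.5/4528 = 0.011040125.
Var(Ŷ) = 34667² · 0.011040125 = 1.3268032 × 10^7.

1.3268 × 10^7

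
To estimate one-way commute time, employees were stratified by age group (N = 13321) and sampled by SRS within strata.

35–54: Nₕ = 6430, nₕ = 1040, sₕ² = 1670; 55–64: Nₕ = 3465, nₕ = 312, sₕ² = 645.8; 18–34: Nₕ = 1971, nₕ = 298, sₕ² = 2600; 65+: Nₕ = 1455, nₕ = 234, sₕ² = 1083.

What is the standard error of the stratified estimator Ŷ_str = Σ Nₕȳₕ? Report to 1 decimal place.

Var(Ŷ_str) = Σₕ Nₕ²(1 − fₕ)sₕ²/nₕ.
35–54: 6430²·(1 − 1040/6430)·1670/1040 = 5.5652268 × 10^7.
55–64: 3465²·(1 − 312/3465)·645.8/312 = 2.2613649 × 10^7.
18–34: 1971²·(1 − 298/1971)·2600/298 = 2.8769986 × 10^7.
65+: 1455²·(1 − 234/1455)·1083/234 = 8.222261 × 10^6.
Sum = 1.1525816 × 10^8.
SE = √(1.1525816 × 10^8) = 10735.8.

10735.8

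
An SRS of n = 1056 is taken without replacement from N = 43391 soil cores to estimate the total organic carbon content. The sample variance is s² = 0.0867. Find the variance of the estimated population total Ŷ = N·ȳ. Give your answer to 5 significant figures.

Var(Ŷ) = N²·Var(ȳ) = N²·(1 − n/N)·s²/n.
f = 1056/43391 = 0.02433684; Var(ȳ) = 0.97566316·0.0867/1056 = 8.0104163 × 10^-5.
Var(Ŷ) = 43391² · (8.0104163 × 10^-5) = 150818.43.

150820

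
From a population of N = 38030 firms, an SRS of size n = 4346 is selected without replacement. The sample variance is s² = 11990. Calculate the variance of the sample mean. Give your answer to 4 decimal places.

Under SRS without replacement, Var(ȳ) = (1 − f)·s²/n with f = n/N = 4346/38030 = 0.11427820.
Var(ȳ) = (1 − 0.11427820)·11990/4346 = 0.88572180·2.7588587 = 2.4435813.

2.4436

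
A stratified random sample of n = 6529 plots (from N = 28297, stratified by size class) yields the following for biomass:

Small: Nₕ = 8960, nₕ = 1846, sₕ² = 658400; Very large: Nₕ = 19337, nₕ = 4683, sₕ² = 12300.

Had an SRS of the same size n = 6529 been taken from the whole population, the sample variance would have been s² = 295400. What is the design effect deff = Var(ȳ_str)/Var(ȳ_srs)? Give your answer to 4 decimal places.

Var(ȳ_str) = Σ Wₕ²(1−fₕ)sₕ²/nₕ with Wₕ = Nₕ/28297:
  Small: (8960/28297)²·(1−1846/8960)·658400/1846 = 28.392211
  Very large: (19337/28297)²·(1−4683/19337)·12300/4683 = 0.92949156
  → Var(ȳ_str) = 29.321703.
Var(ȳ_srs) = (1 − 6529/28297)·295400/6529 = 34.805026.
deff = 29.321703 / 34.805026 = 0.8425.

0.8425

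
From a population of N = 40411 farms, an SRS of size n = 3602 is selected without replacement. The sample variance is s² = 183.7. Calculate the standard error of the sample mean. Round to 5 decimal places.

Under SRS without replacement, Var(ȳ) = (1 − f)·s²/n with f = n/N = 3602/40411 = 0.08913415.
Var(ȳ) = (1 − 0.08913415)·183.7/3602 = 0.91086585·0.050999445 = 0.046453653.
SE(ȳ) = √(0.046453653) = 0.21553.

0.21553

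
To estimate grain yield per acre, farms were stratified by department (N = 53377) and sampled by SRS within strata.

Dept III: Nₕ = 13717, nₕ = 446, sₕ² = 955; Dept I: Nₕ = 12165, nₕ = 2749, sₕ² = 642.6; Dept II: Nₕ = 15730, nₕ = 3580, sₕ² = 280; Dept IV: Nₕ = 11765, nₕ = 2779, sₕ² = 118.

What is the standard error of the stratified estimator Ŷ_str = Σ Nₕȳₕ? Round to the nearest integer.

20881

Var(Ŷ_str) = Σₕ Nₕ²(1 − fₕ)sₕ²/nₕ.
Dept III: 13717²·(1 − 446/13717)·955/446 = 3.8979055 × 10^8.
Dept I: 12165²·(1 − 2749/12165)·642.6/2749 = 2.6775929 × 10^7.
Dept II: 15730²·(1 − 3580/15730)·280/3580 = 1.4947894 × 10^7.
Dept IV: 11765²·(1 − 2779/11765)·118/2779 = 4.4890227 × 10^6.
Sum = 4.360034 × 10^8.
SE = √(4.360034 × 10^8) = 20881.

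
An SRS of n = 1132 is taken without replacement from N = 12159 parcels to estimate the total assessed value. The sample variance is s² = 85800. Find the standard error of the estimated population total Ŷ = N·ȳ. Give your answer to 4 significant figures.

Var(Ŷ) = N²·Var(ȳ) = N²·(1 − n/N)·s²/n.
f = 1132/12159 = 0.09309976; Var(ȳ) = 0.90690024·85800/1132 = 68.738552.
Var(Ŷ) = 12159² · 68.738552 = 1.0162396 × 10^10.
SE(Ŷ) = √(1.0162396 × 10^10) = 100800.

100800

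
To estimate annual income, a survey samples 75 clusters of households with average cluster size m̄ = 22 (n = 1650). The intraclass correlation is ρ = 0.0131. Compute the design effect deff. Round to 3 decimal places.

1.275

deff = 1 + (22 − 1)·0.0131 = 1 + 0.2751 = 1.2751.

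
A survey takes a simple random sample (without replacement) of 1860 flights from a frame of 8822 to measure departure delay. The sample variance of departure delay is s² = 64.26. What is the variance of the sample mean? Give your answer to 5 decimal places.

0.02726

Under SRS without replacement, Var(ȳ) = (1 − f)·s²/n with f = n/N = 1860/8822 = 0.21083655.
Var(ȳ) = (1 − 0.21083655)·64.26/1860 = 0.78916345·0.034548387 = 0.027264325.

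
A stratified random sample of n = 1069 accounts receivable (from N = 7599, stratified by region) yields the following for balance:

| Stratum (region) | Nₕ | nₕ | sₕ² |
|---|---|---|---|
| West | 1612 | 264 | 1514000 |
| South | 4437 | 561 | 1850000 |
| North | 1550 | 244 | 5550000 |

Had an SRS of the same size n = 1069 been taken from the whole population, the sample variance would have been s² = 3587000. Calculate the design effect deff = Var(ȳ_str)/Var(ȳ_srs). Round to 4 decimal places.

0.6920

Var(ȳ_str) = Σ Wₕ²(1−fₕ)sₕ²/nₕ with Wₕ = Nₕ/7599:
  West: (1612/7599)²·(1−264/1612)·1514000/264 = 215.80624
  South: (4437/7599)²·(1−561/4437)·1850000/561 = 982.13045
  North: (1550/7599)²·(1−244/1550)·5550000/244 = 797.37964
  → Var(ȳ_str) = 1995.3163.
Var(ȳ_srs) = (1 − 1069/7599)·3587000/1069 = 2883.4366.
deff = 1995.3163 / 2883.4366 = 0.6920.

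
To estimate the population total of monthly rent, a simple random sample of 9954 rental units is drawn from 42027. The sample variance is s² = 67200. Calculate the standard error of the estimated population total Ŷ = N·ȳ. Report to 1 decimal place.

95393.7

Var(Ŷ) = N²·Var(ȳ) = N²·(1 − n/N)·s²/n.
f = 9954/42027 = 0.23684774; Var(ȳ) = 0.76315226·67200/9954 = 5.1520828.
Var(Ŷ) = 42027² · 5.1520828 = 9.0999627 × 10^9.
SE(Ŷ) = √(9.0999627 × 10^9) = 95393.7.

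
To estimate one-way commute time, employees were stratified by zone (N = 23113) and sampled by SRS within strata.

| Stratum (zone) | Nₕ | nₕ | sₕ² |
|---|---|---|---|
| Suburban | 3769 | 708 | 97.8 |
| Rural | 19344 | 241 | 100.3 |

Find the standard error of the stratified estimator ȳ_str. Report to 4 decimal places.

Var(ȳ_str) = Σₕ Wₕ²(1 − fₕ)sₕ²/nₕ with Wₕ = Nₕ/N, N = 23113.
Suburban: Wₕ = 0.16306840; term = 0.16306840²·(1 − 0.18784824)·97.8/708 = 0.0029832004.
Rural: Wₕ = 0.83693160; term = 0.83693160²·(1 − 0.01245864)·100.3/241 = 0.28788505.
Sum = 0.29086825.
SE = √(0.29086825) = 0.5393.

0.5393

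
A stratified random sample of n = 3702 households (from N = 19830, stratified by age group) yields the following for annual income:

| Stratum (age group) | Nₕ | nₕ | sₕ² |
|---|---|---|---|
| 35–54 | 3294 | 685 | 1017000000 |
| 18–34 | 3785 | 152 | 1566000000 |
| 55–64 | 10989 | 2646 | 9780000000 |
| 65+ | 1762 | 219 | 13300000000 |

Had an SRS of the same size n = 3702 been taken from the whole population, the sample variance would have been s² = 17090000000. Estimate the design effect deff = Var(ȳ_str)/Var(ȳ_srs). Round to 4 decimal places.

Var(ȳ_str) = Σ Wₕ²(1−fₕ)sₕ²/nₕ with Wₕ = Nₕ/19830:
  35–54: (3294/19830)²·(1−685/3294)·1017000000/685 = 32447.604
  18–34: (3785/19830)²·(1−152/3785)·1566000000/152 = 360274.91
  55–64: (10989/19830)²·(1−2646/10989)·9780000000/2646 = 861755.38
  65+: (1762/19830)²·(1−219/1762)·13300000000/219 = 419888.45
  → Var(ȳ_str) = 1.6743663 × 10^6.
Var(ȳ_srs) = (1 − 3702/19830)·17090000000/3702 = 3.754598 × 10^6.
deff = (1.6743663 × 10^6) / (3.754598 × 10^6) = 0.4460.

0.4460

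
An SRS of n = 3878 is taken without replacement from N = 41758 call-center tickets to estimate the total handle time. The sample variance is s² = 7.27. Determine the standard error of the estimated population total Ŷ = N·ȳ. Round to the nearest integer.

1722

Var(Ŷ) = N²·Var(ȳ) = N²·(1 − n/N)·s²/n.
f = 3878/41758 = 0.09286843; Var(ȳ) = 0.90713157·7.27/3878 = 0.0017005793.
Var(Ŷ) = 41758² · 0.0017005793 = 2.9653521 × 10^6.
SE(Ŷ) = √(2.9653521 × 10^6) = 1722.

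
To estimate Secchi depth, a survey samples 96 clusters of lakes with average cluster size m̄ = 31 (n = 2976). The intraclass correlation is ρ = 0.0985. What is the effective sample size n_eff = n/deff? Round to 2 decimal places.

deff = 1 + (31 − 1)·0.0985 = 1 + 2.955 = 3.955.
n_eff = 2976 / 3.955 = 752.47.

752.47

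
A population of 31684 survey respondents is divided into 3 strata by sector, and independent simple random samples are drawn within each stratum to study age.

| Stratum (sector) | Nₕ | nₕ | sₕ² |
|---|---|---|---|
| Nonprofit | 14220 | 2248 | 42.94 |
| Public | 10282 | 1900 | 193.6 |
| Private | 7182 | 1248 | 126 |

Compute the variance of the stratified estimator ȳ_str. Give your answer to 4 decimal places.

0.0163

Var(ȳ_str) = Σₕ Wₕ²(1 − fₕ)sₕ²/nₕ with Wₕ = Nₕ/N, N = 31684.
Nonprofit: Wₕ = 0.44880697; term = 0.44880697²·(1 − 0.15808720)·42.94/2248 = 0.0032393064.
Public: Wₕ = 0.32451711; term = 0.32451711²·(1 − 0.18478895)·193.6/1900 = 0.0087477628.
Private: Wₕ = 0.22667592; term = 0.22667592²·(1 − 0.17376775)·126/1248 = 0.0042861651.
Sum = 0.016273234.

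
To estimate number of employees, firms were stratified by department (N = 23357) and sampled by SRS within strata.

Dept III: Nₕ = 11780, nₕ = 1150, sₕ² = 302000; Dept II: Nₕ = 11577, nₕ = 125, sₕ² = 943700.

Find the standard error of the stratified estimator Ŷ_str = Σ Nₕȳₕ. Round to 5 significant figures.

1.0168 × 10^6

Var(Ŷ_str) = Σₕ Nₕ²(1 − fₕ)sₕ²/nₕ.
Dept III: 11780²·(1 − 1150/11780)·302000/1150 = 3.2884229 × 10^10.
Dept II: 11577²·(1 − 125/11577)·943700/125 = 1.0009245 × 10^12.
Sum = 1.0338087 × 10^12.
SE = √(1.0338087 × 10^12) = 1.0168 × 10^6.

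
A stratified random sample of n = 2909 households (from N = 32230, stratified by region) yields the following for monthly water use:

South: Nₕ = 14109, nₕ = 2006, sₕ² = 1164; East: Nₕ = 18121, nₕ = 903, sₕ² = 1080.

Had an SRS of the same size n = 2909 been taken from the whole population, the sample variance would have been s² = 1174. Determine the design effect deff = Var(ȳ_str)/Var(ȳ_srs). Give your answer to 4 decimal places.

1.2383

Var(ȳ_str) = Σ Wₕ²(1−fₕ)sₕ²/nₕ with Wₕ = Nₕ/32230:
  South: (14109/32230)²·(1−2006/14109)·1164/2006 = 0.095387333
  East: (18121/32230)²·(1−903/18121)·1080/903 = 0.35923634
  → Var(ȳ_str) = 0.45462367.
Var(ȳ_srs) = (1 − 2909/32230)·1174/2909 = 0.36714942.
deff = 0.45462367 / 0.36714942 = 1.2383.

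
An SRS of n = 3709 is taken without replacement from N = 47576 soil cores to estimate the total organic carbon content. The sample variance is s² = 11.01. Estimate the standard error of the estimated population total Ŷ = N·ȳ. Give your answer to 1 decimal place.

2489.0

Var(Ŷ) = N²·Var(ȳ) = N²·(1 − n/N)·s²/n.
f = 3709/47576 = 0.07795948; Var(ȳ) = 0.92204052·11.01/3709 = 0.0027370359.
Var(Ŷ) = 47576² · 0.0027370359 = 6.1952145 × 10^6.
SE(Ŷ) = √(6.1952145 × 10^6) = 2489.0.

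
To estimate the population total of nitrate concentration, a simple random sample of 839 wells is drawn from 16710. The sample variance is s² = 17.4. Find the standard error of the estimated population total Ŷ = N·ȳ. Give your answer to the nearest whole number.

2345

Var(Ŷ) = N²·Var(ȳ) = N²·(1 − n/N)·s²/n.
f = 839/16710 = 0.05020946; Var(ȳ) = 0.94979054·17.4/839 = 0.019697682.
Var(Ŷ) = 16710² · 0.019697682 = 5.5000675 × 10^6.
SE(Ŷ) = √(5.5000675 × 10^6) = 2345.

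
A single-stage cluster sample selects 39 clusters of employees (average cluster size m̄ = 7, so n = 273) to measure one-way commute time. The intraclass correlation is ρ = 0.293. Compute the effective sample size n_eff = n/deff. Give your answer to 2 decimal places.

98.98

deff = 1 + (7 − 1)·0.293 = 1 + 1.758 = 2.758.
n_eff = 273 / 2.758 = 98.98.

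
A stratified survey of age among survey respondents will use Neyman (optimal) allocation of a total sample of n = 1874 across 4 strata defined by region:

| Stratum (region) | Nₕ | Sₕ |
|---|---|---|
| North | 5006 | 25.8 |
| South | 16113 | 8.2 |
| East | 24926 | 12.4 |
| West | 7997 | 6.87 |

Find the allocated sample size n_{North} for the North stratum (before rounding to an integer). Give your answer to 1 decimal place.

Neyman allocation: nₕ = n·NₕSₕ / Σⱼ NⱼSⱼ.
Σ NⱼSⱼ = 5006·25.8 + 16113·8.2 + 24926·12.4 + 7997·6.87 = 625303.19.
n_{North} = 1874·5006·25.8 / 625303.19 = 387.1.

387.1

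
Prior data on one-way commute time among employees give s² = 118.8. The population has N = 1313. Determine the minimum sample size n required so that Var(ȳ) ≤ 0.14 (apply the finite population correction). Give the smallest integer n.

516

Without fpc, n₀ = s²/D = 118.8/0.14 = 848.5714.
With fpc, (1 − n/N)·s²/n ≤ D requires n ≥ n₀/(1 + n₀/N) = 848.5714/(1 + 848.5714/1313) = 515.4464.
Rounding up, n = 516.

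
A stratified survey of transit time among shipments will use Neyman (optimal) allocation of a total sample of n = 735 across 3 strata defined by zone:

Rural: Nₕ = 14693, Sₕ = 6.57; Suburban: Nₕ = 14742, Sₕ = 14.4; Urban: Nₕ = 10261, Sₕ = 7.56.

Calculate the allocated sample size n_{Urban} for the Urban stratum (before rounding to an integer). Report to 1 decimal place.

147.6

Neyman allocation: nₕ = n·NₕSₕ / Σⱼ NⱼSⱼ.
Σ NⱼSⱼ = 14693·6.57 + 14742·14.4 + 10261·7.56 = 386390.97.
n_{Urban} = 735·10261·7.56 / 386390.97 = 147.6.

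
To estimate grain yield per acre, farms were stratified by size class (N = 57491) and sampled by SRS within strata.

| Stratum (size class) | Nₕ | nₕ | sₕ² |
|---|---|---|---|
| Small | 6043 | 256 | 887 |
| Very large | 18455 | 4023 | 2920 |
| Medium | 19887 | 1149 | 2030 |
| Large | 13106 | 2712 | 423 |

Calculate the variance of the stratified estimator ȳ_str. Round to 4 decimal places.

0.3008

Var(ȳ_str) = Σₕ Wₕ²(1 − fₕ)sₕ²/nₕ with Wₕ = Nₕ/N, N = 57491.
Small: Wₕ = 0.10511210; term = 0.10511210²·(1 − 0.04236306)·887/256 = 0.036659793.
Very large: Wₕ = 0.32100677; term = 0.32100677²·(1 − 0.21798970)·2920/4023 = 0.058488928.
Medium: Wₕ = 0.34591501; term = 0.34591501²·(1 − 0.05777644)·2030/1149 = 0.19919058.
Large: Wₕ = 0.22796612; term = 0.22796612²·(1 − 0.20692812)·423/2712 = 0.0064284139.
Sum = 0.30076771.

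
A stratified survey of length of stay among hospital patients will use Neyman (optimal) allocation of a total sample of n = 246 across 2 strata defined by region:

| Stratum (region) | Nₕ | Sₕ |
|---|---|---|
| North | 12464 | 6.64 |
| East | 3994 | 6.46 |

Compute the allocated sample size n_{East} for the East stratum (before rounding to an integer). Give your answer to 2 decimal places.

58.47

Neyman allocation: nₕ = n·NₕSₕ / Σⱼ NⱼSⱼ.
Σ NⱼSⱼ = 12464·6.64 + 3994·6.46 = 108562.2.
n_{East} = 246·3994·6.46 / 108562.2 = 58.47.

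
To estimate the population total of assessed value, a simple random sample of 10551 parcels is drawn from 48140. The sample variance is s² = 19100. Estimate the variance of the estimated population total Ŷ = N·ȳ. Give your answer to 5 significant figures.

Var(Ŷ) = N²·Var(ȳ) = N²·(1 − n/N)·s²/n.
f = 10551/48140 = 0.21917324; Var(ȳ) = 0.78082676·19100/10551 = 1.4134955.
Var(Ŷ) = 48140² · 1.4134955 = 3.2757187 × 10^9.

3.2757 × 10^9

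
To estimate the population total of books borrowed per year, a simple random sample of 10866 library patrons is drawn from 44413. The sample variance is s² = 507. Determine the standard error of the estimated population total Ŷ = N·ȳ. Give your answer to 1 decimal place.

Var(Ŷ) = N²·Var(ȳ) = N²·(1 − n/N)·s²/n.
f = 10866/44413 = 0.24465810; Var(ȳ) = 0.75534190·507/10866 = 0.035243728.
Var(Ŷ) = 44413² · 0.035243728 = 6.9518767 × 10^7.
SE(Ŷ) = √(6.9518767 × 10^7) = 8337.8.

8337.8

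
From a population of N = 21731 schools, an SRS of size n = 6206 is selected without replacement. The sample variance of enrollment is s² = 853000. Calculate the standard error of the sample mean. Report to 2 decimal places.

9.91

Under SRS without replacement, Var(ȳ) = (1 − f)·s²/n with f = n/N = 6206/21731 = 0.28558281.
Var(ȳ) = (1 − 0.28558281)·853000/6206 = 0.71441719·137.44763 = 98.194951.
SE(ȳ) = √(98.194951) = 9.91.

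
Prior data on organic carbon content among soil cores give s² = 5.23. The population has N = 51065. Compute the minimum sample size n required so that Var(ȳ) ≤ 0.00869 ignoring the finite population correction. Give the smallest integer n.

Without fpc, n₀ = s²/D = 5.23/0.00869 = 601.8412.
Rounding up, n = 602.

602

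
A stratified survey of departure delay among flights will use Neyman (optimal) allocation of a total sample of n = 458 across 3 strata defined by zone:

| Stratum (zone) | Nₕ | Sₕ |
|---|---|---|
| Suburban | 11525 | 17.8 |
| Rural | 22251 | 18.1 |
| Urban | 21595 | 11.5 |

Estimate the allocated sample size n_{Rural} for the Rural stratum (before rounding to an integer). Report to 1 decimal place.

215.4

Neyman allocation: nₕ = n·NₕSₕ / Σⱼ NⱼSⱼ.
Σ NⱼSⱼ = 11525·17.8 + 22251·18.1 + 21595·11.5 = 856230.6.
n_{Rural} = 458·22251·18.1 / 856230.6 = 215.4.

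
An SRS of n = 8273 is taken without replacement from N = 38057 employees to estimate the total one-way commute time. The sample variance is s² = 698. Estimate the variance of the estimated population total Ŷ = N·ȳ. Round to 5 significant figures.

9.5633 × 10^7

Var(Ŷ) = N²·Var(ȳ) = N²·(1 − n/N)·s²/n.
f = 8273/38057 = 0.21738445; Var(ȳ) = 0.78261555·698/8273 = 0.066029935.
Var(Ŷ) = 38057² · 0.066029935 = 9.5633482 × 10^7.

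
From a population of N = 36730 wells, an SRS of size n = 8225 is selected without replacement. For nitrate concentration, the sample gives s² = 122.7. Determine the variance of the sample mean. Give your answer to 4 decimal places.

Under SRS without replacement, Var(ȳ) = (1 − f)·s²/n with f = n/N = 8225/36730 = 0.22393139.
Var(ȳ) = (1 − 0.22393139)·122.7/8225 = 0.77606861·0.014917933 = 0.01157734.

0.0116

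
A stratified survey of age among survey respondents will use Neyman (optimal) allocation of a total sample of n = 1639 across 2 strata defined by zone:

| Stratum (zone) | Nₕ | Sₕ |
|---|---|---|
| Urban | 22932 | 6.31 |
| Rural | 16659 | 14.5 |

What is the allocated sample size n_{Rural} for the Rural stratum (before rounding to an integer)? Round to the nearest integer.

1025

Neyman allocation: nₕ = n·NₕSₕ / Σⱼ NⱼSⱼ.
Σ NⱼSⱼ = 22932·6.31 + 16659·14.5 = 386256.42.
n_{Rural} = 1639·16659·14.5 / 386256.42 = 1025.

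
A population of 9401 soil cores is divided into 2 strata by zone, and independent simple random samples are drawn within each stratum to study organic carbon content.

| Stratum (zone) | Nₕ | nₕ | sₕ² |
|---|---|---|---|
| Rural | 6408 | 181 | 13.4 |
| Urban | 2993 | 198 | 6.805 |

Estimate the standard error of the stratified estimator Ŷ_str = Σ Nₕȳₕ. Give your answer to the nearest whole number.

Var(Ŷ_str) = Σₕ Nₕ²(1 − fₕ)sₕ²/nₕ.
Rural: 6408²·(1 − 181/6408)·13.4/181 = 2.9541163 × 10^6.
Urban: 2993²·(1 − 198/2993)·6.805/198 = 287509.02.
Sum = 3.2416253 × 10^6.
SE = √(3.2416253 × 10^6) = 1800.

1800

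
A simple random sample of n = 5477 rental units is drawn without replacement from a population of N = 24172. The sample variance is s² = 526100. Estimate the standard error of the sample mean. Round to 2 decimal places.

8.62

Under SRS without replacement, Var(ȳ) = (1 − f)·s²/n with f = n/N = 5477/24172 = 0.22658448.
Var(ȳ) = (1 − 0.22658448)·526100/5477 = 0.77341552·96.056235 = 74.291383.
SE(ȳ) = √(74.291383) = 8.62.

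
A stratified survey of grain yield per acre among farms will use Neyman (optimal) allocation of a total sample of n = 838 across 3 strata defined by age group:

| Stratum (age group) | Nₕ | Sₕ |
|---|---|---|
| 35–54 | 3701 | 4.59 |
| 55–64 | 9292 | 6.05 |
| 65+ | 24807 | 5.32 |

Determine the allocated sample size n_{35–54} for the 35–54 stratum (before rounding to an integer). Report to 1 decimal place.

69.4

Neyman allocation: nₕ = n·NₕSₕ / Σⱼ NⱼSⱼ.
Σ NⱼSⱼ = 3701·4.59 + 9292·6.05 + 24807·5.32 = 205177.43.
n_{35–54} = 838·3701·4.59 / 205177.43 = 69.4.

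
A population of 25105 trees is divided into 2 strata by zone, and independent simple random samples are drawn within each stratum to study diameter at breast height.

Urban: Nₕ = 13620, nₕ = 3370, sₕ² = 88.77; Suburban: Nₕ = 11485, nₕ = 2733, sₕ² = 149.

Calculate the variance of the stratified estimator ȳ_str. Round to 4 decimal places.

Var(ȳ_str) = Σₕ Wₕ²(1 − fₕ)sₕ²/nₕ with Wₕ = Nₕ/N, N = 25105.
Urban: Wₕ = 0.54252141; term = 0.54252141²·(1 − 0.24743025)·88.77/3370 = 0.0058346773.
Suburban: Wₕ = 0.45747859; term = 0.45747859²·(1 − 0.23796256)·149/2733 = 0.008694898.
Sum = 0.014529575.

0.0145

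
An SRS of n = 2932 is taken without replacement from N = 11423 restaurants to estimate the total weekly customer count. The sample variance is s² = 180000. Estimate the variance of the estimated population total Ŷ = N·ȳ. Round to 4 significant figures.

Var(Ŷ) = N²·Var(ȳ) = N²·(1 − n/N)·s²/n.
f = 2932/11423 = 0.25667513; Var(ȳ) = 0.74332487·180000/2932 = 45.63386.
Var(Ŷ) = 11423² · 45.63386 = 5.954531 × 10^9.

5.955 × 10^9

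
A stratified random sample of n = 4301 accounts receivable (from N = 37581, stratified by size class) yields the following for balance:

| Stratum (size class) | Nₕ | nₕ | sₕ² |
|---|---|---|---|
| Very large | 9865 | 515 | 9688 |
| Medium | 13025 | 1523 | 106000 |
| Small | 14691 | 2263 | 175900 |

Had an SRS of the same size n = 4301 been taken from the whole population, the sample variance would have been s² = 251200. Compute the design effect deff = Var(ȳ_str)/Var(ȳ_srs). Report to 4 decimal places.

0.3608

Var(ȳ_str) = Σ Wₕ²(1−fₕ)sₕ²/nₕ with Wₕ = Nₕ/37581:
  Very large: (9865/37581)²·(1−515/9865)·9688/515 = 1.2285673
  Medium: (13025/37581)²·(1−1523/13025)·106000/1523 = 7.3827879
  Small: (14691/37581)²·(1−2263/14691)·175900/2263 = 10.048407
  → Var(ȳ_str) = 18.659762.
Var(ȳ_srs) = (1 − 4301/37581)·251200/4301 = 51.720793.
deff = 18.659762 / 51.720793 = 0.3608.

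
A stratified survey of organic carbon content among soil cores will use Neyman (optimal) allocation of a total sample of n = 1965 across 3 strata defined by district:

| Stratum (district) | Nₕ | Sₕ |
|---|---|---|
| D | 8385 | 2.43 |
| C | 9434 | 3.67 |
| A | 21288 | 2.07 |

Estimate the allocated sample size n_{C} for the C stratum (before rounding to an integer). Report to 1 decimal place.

Neyman allocation: nₕ = n·NₕSₕ / Σⱼ NⱼSⱼ.
Σ NⱼSⱼ = 8385·2.43 + 9434·3.67 + 21288·2.07 = 99064.49.
n_{C} = 1965·9434·3.67 / 99064.49 = 686.8.

686.8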